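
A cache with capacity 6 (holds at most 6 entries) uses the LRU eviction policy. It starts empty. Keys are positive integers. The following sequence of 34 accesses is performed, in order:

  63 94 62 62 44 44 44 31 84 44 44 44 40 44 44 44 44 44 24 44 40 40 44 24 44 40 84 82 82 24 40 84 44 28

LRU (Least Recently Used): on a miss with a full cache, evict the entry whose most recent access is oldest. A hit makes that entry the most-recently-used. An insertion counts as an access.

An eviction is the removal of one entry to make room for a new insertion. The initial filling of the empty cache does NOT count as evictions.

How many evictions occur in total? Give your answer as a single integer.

Answer: 4

Derivation:
LRU simulation (capacity=6):
  1. access 63: MISS. Cache (LRU->MRU): [63]
  2. access 94: MISS. Cache (LRU->MRU): [63 94]
  3. access 62: MISS. Cache (LRU->MRU): [63 94 62]
  4. access 62: HIT. Cache (LRU->MRU): [63 94 62]
  5. access 44: MISS. Cache (LRU->MRU): [63 94 62 44]
  6. access 44: HIT. Cache (LRU->MRU): [63 94 62 44]
  7. access 44: HIT. Cache (LRU->MRU): [63 94 62 44]
  8. access 31: MISS. Cache (LRU->MRU): [63 94 62 44 31]
  9. access 84: MISS. Cache (LRU->MRU): [63 94 62 44 31 84]
  10. access 44: HIT. Cache (LRU->MRU): [63 94 62 31 84 44]
  11. access 44: HIT. Cache (LRU->MRU): [63 94 62 31 84 44]
  12. access 44: HIT. Cache (LRU->MRU): [63 94 62 31 84 44]
  13. access 40: MISS, evict 63. Cache (LRU->MRU): [94 62 31 84 44 40]
  14. access 44: HIT. Cache (LRU->MRU): [94 62 31 84 40 44]
  15. access 44: HIT. Cache (LRU->MRU): [94 62 31 84 40 44]
  16. access 44: HIT. Cache (LRU->MRU): [94 62 31 84 40 44]
  17. access 44: HIT. Cache (LRU->MRU): [94 62 31 84 40 44]
  18. access 44: HIT. Cache (LRU->MRU): [94 62 31 84 40 44]
  19. access 24: MISS, evict 94. Cache (LRU->MRU): [62 31 84 40 44 24]
  20. access 44: HIT. Cache (LRU->MRU): [62 31 84 40 24 44]
  21. access 40: HIT. Cache (LRU->MRU): [62 31 84 24 44 40]
  22. access 40: HIT. Cache (LRU->MRU): [62 31 84 24 44 40]
  23. access 44: HIT. Cache (LRU->MRU): [62 31 84 24 40 44]
  24. access 24: HIT. Cache (LRU->MRU): [62 31 84 40 44 24]
  25. access 44: HIT. Cache (LRU->MRU): [62 31 84 40 24 44]
  26. access 40: HIT. Cache (LRU->MRU): [62 31 84 24 44 40]
  27. access 84: HIT. Cache (LRU->MRU): [62 31 24 44 40 84]
  28. access 82: MISS, evict 62. Cache (LRU->MRU): [31 24 44 40 84 82]
  29. access 82: HIT. Cache (LRU->MRU): [31 24 44 40 84 82]
  30. access 24: HIT. Cache (LRU->MRU): [31 44 40 84 82 24]
  31. access 40: HIT. Cache (LRU->MRU): [31 44 84 82 24 40]
  32. access 84: HIT. Cache (LRU->MRU): [31 44 82 24 40 84]
  33. access 44: HIT. Cache (LRU->MRU): [31 82 24 40 84 44]
  34. access 28: MISS, evict 31. Cache (LRU->MRU): [82 24 40 84 44 28]
Total: 24 hits, 10 misses, 4 evictions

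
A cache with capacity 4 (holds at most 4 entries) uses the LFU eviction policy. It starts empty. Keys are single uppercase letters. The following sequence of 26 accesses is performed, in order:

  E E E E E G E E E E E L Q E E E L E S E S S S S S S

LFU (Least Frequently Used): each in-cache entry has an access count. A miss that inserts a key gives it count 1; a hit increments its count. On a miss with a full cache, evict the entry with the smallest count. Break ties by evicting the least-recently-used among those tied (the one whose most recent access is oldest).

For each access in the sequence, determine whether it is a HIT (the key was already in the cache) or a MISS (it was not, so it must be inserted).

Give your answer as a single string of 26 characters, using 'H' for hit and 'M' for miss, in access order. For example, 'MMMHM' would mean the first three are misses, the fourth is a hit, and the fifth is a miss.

Answer: MHHHHMHHHHHMMHHHHHMHHHHHHH

Derivation:
LFU simulation (capacity=4):
  1. access E: MISS. Cache: [E(c=1)]
  2. access E: HIT, count now 2. Cache: [E(c=2)]
  3. access E: HIT, count now 3. Cache: [E(c=3)]
  4. access E: HIT, count now 4. Cache: [E(c=4)]
  5. access E: HIT, count now 5. Cache: [E(c=5)]
  6. access G: MISS. Cache: [G(c=1) E(c=5)]
  7. access E: HIT, count now 6. Cache: [G(c=1) E(c=6)]
  8. access E: HIT, count now 7. Cache: [G(c=1) E(c=7)]
  9. access E: HIT, count now 8. Cache: [G(c=1) E(c=8)]
  10. access E: HIT, count now 9. Cache: [G(c=1) E(c=9)]
  11. access E: HIT, count now 10. Cache: [G(c=1) E(c=10)]
  12. access L: MISS. Cache: [G(c=1) L(c=1) E(c=10)]
  13. access Q: MISS. Cache: [G(c=1) L(c=1) Q(c=1) E(c=10)]
  14. access E: HIT, count now 11. Cache: [G(c=1) L(c=1) Q(c=1) E(c=11)]
  15. access E: HIT, count now 12. Cache: [G(c=1) L(c=1) Q(c=1) E(c=12)]
  16. access E: HIT, count now 13. Cache: [G(c=1) L(c=1) Q(c=1) E(c=13)]
  17. access L: HIT, count now 2. Cache: [G(c=1) Q(c=1) L(c=2) E(c=13)]
  18. access E: HIT, count now 14. Cache: [G(c=1) Q(c=1) L(c=2) E(c=14)]
  19. access S: MISS, evict G(c=1). Cache: [Q(c=1) S(c=1) L(c=2) E(c=14)]
  20. access E: HIT, count now 15. Cache: [Q(c=1) S(c=1) L(c=2) E(c=15)]
  21. access S: HIT, count now 2. Cache: [Q(c=1) L(c=2) S(c=2) E(c=15)]
  22. access S: HIT, count now 3. Cache: [Q(c=1) L(c=2) S(c=3) E(c=15)]
  23. access S: HIT, count now 4. Cache: [Q(c=1) L(c=2) S(c=4) E(c=15)]
  24. access S: HIT, count now 5. Cache: [Q(c=1) L(c=2) S(c=5) E(c=15)]
  25. access S: HIT, count now 6. Cache: [Q(c=1) L(c=2) S(c=6) E(c=15)]
  26. access S: HIT, count now 7. Cache: [Q(c=1) L(c=2) S(c=7) E(c=15)]
Total: 21 hits, 5 misses, 1 evictions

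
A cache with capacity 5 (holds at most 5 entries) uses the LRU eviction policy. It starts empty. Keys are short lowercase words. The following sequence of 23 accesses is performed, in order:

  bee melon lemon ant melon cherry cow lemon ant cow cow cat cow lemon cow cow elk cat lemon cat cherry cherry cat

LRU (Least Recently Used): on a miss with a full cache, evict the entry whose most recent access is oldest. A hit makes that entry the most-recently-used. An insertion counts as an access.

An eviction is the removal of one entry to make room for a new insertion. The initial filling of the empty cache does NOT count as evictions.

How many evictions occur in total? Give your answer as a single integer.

LRU simulation (capacity=5):
  1. access bee: MISS. Cache (LRU->MRU): [bee]
  2. access melon: MISS. Cache (LRU->MRU): [bee melon]
  3. access lemon: MISS. Cache (LRU->MRU): [bee melon lemon]
  4. access ant: MISS. Cache (LRU->MRU): [bee melon lemon ant]
  5. access melon: HIT. Cache (LRU->MRU): [bee lemon ant melon]
  6. access cherry: MISS. Cache (LRU->MRU): [bee lemon ant melon cherry]
  7. access cow: MISS, evict bee. Cache (LRU->MRU): [lemon ant melon cherry cow]
  8. access lemon: HIT. Cache (LRU->MRU): [ant melon cherry cow lemon]
  9. access ant: HIT. Cache (LRU->MRU): [melon cherry cow lemon ant]
  10. access cow: HIT. Cache (LRU->MRU): [melon cherry lemon ant cow]
  11. access cow: HIT. Cache (LRU->MRU): [melon cherry lemon ant cow]
  12. access cat: MISS, evict melon. Cache (LRU->MRU): [cherry lemon ant cow cat]
  13. access cow: HIT. Cache (LRU->MRU): [cherry lemon ant cat cow]
  14. access lemon: HIT. Cache (LRU->MRU): [cherry ant cat cow lemon]
  15. access cow: HIT. Cache (LRU->MRU): [cherry ant cat lemon cow]
  16. access cow: HIT. Cache (LRU->MRU): [cherry ant cat lemon cow]
  17. access elk: MISS, evict cherry. Cache (LRU->MRU): [ant cat lemon cow elk]
  18. access cat: HIT. Cache (LRU->MRU): [ant lemon cow elk cat]
  19. access lemon: HIT. Cache (LRU->MRU): [ant cow elk cat lemon]
  20. access cat: HIT. Cache (LRU->MRU): [ant cow elk lemon cat]
  21. access cherry: MISS, evict ant. Cache (LRU->MRU): [cow elk lemon cat cherry]
  22. access cherry: HIT. Cache (LRU->MRU): [cow elk lemon cat cherry]
  23. access cat: HIT. Cache (LRU->MRU): [cow elk lemon cherry cat]
Total: 14 hits, 9 misses, 4 evictions

Answer: 4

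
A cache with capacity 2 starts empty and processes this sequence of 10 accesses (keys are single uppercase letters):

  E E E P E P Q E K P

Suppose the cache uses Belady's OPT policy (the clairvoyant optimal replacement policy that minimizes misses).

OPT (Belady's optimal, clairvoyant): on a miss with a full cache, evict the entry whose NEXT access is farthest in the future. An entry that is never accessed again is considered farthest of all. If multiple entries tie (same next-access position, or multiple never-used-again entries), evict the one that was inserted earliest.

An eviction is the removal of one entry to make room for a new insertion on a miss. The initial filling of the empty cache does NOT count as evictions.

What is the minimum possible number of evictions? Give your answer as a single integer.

OPT (Belady) simulation (capacity=2):
  1. access E: MISS. Cache: [E]
  2. access E: HIT. Next use of E: step 3. Cache: [E]
  3. access E: HIT. Next use of E: step 5. Cache: [E]
  4. access P: MISS. Cache: [E P]
  5. access E: HIT. Next use of E: step 8. Cache: [E P]
  6. access P: HIT. Next use of P: step 10. Cache: [E P]
  7. access Q: MISS, evict P (next use: step 10). Cache: [E Q]
  8. access E: HIT. Next use of E: never. Cache: [E Q]
  9. access K: MISS, evict E (next use: never). Cache: [Q K]
  10. access P: MISS, evict Q (next use: never). Cache: [K P]
Total: 5 hits, 5 misses, 3 evictions

Answer: 3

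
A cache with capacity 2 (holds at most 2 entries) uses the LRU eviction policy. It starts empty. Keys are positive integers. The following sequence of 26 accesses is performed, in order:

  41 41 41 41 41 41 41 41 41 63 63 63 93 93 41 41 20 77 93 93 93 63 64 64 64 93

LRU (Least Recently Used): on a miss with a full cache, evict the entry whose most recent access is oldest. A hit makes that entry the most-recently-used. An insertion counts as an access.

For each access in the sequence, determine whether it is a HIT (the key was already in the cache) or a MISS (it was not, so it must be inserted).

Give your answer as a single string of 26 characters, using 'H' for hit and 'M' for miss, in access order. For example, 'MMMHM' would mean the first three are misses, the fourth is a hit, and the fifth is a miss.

Answer: MHHHHHHHHMHHMHMHMMMHHMMHHM

Derivation:
LRU simulation (capacity=2):
  1. access 41: MISS. Cache (LRU->MRU): [41]
  2. access 41: HIT. Cache (LRU->MRU): [41]
  3. access 41: HIT. Cache (LRU->MRU): [41]
  4. access 41: HIT. Cache (LRU->MRU): [41]
  5. access 41: HIT. Cache (LRU->MRU): [41]
  6. access 41: HIT. Cache (LRU->MRU): [41]
  7. access 41: HIT. Cache (LRU->MRU): [41]
  8. access 41: HIT. Cache (LRU->MRU): [41]
  9. access 41: HIT. Cache (LRU->MRU): [41]
  10. access 63: MISS. Cache (LRU->MRU): [41 63]
  11. access 63: HIT. Cache (LRU->MRU): [41 63]
  12. access 63: HIT. Cache (LRU->MRU): [41 63]
  13. access 93: MISS, evict 41. Cache (LRU->MRU): [63 93]
  14. access 93: HIT. Cache (LRU->MRU): [63 93]
  15. access 41: MISS, evict 63. Cache (LRU->MRU): [93 41]
  16. access 41: HIT. Cache (LRU->MRU): [93 41]
  17. access 20: MISS, evict 93. Cache (LRU->MRU): [41 20]
  18. access 77: MISS, evict 41. Cache (LRU->MRU): [20 77]
  19. access 93: MISS, evict 20. Cache (LRU->MRU): [77 93]
  20. access 93: HIT. Cache (LRU->MRU): [77 93]
  21. access 93: HIT. Cache (LRU->MRU): [77 93]
  22. access 63: MISS, evict 77. Cache (LRU->MRU): [93 63]
  23. access 64: MISS, evict 93. Cache (LRU->MRU): [63 64]
  24. access 64: HIT. Cache (LRU->MRU): [63 64]
  25. access 64: HIT. Cache (LRU->MRU): [63 64]
  26. access 93: MISS, evict 63. Cache (LRU->MRU): [64 93]
Total: 16 hits, 10 misses, 8 evictions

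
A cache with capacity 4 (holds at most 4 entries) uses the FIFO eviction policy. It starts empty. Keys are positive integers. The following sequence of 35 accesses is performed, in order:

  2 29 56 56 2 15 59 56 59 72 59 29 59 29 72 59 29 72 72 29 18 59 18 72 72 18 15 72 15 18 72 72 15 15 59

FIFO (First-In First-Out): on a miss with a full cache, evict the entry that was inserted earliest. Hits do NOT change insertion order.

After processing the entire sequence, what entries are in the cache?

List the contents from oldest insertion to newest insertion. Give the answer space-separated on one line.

FIFO simulation (capacity=4):
  1. access 2: MISS. Cache (old->new): [2]
  2. access 29: MISS. Cache (old->new): [2 29]
  3. access 56: MISS. Cache (old->new): [2 29 56]
  4. access 56: HIT. Cache (old->new): [2 29 56]
  5. access 2: HIT. Cache (old->new): [2 29 56]
  6. access 15: MISS. Cache (old->new): [2 29 56 15]
  7. access 59: MISS, evict 2. Cache (old->new): [29 56 15 59]
  8. access 56: HIT. Cache (old->new): [29 56 15 59]
  9. access 59: HIT. Cache (old->new): [29 56 15 59]
  10. access 72: MISS, evict 29. Cache (old->new): [56 15 59 72]
  11. access 59: HIT. Cache (old->new): [56 15 59 72]
  12. access 29: MISS, evict 56. Cache (old->new): [15 59 72 29]
  13. access 59: HIT. Cache (old->new): [15 59 72 29]
  14. access 29: HIT. Cache (old->new): [15 59 72 29]
  15. access 72: HIT. Cache (old->new): [15 59 72 29]
  16. access 59: HIT. Cache (old->new): [15 59 72 29]
  17. access 29: HIT. Cache (old->new): [15 59 72 29]
  18. access 72: HIT. Cache (old->new): [15 59 72 29]
  19. access 72: HIT. Cache (old->new): [15 59 72 29]
  20. access 29: HIT. Cache (old->new): [15 59 72 29]
  21. access 18: MISS, evict 15. Cache (old->new): [59 72 29 18]
  22. access 59: HIT. Cache (old->new): [59 72 29 18]
  23. access 18: HIT. Cache (old->new): [59 72 29 18]
  24. access 72: HIT. Cache (old->new): [59 72 29 18]
  25. access 72: HIT. Cache (old->new): [59 72 29 18]
  26. access 18: HIT. Cache (old->new): [59 72 29 18]
  27. access 15: MISS, evict 59. Cache (old->new): [72 29 18 15]
  28. access 72: HIT. Cache (old->new): [72 29 18 15]
  29. access 15: HIT. Cache (old->new): [72 29 18 15]
  30. access 18: HIT. Cache (old->new): [72 29 18 15]
  31. access 72: HIT. Cache (old->new): [72 29 18 15]
  32. access 72: HIT. Cache (old->new): [72 29 18 15]
  33. access 15: HIT. Cache (old->new): [72 29 18 15]
  34. access 15: HIT. Cache (old->new): [72 29 18 15]
  35. access 59: MISS, evict 72. Cache (old->new): [29 18 15 59]
Total: 25 hits, 10 misses, 6 evictions

Answer: 29 18 15 59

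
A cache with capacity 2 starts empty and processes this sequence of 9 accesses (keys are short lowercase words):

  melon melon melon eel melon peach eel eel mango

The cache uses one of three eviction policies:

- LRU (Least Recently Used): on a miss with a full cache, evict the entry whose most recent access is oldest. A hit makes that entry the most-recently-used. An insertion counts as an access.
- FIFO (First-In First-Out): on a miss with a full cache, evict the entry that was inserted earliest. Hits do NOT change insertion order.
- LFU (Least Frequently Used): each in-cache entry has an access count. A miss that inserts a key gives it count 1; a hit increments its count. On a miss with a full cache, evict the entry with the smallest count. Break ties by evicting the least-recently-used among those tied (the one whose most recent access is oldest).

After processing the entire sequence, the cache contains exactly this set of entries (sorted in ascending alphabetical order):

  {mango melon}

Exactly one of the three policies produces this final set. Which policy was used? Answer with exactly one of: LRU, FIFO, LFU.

Answer: LFU

Derivation:
Simulating under each policy and comparing final sets:
  LRU: final set = {eel mango} -> differs
  FIFO: final set = {mango peach} -> differs
  LFU: final set = {mango melon} -> MATCHES target
Only LFU produces the target set.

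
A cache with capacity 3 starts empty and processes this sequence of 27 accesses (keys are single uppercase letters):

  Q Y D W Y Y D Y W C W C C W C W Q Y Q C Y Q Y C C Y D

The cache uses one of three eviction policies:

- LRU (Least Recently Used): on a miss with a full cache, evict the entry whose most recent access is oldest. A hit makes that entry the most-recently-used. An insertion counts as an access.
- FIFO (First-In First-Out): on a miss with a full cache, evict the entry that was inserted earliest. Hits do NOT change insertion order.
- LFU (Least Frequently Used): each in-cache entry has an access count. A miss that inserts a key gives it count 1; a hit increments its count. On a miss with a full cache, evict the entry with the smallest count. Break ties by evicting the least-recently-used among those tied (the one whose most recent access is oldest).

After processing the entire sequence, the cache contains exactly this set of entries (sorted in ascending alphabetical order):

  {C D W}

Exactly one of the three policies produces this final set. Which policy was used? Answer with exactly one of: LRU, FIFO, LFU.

Answer: LFU

Derivation:
Simulating under each policy and comparing final sets:
  LRU: final set = {C D Y} -> differs
  FIFO: final set = {D Q Y} -> differs
  LFU: final set = {C D W} -> MATCHES target
Only LFU produces the target set.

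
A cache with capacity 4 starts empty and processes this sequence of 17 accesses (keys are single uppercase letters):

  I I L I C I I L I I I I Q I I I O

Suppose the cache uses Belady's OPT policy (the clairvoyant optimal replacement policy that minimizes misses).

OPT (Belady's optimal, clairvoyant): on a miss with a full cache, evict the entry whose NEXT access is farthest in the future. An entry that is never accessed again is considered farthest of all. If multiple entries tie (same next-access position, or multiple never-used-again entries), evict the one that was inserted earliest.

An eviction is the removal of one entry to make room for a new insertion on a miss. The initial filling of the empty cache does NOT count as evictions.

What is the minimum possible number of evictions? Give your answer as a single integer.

OPT (Belady) simulation (capacity=4):
  1. access I: MISS. Cache: [I]
  2. access I: HIT. Next use of I: step 4. Cache: [I]
  3. access L: MISS. Cache: [I L]
  4. access I: HIT. Next use of I: step 6. Cache: [I L]
  5. access C: MISS. Cache: [I L C]
  6. access I: HIT. Next use of I: step 7. Cache: [I L C]
  7. access I: HIT. Next use of I: step 9. Cache: [I L C]
  8. access L: HIT. Next use of L: never. Cache: [I L C]
  9. access I: HIT. Next use of I: step 10. Cache: [I L C]
  10. access I: HIT. Next use of I: step 11. Cache: [I L C]
  11. access I: HIT. Next use of I: step 12. Cache: [I L C]
  12. access I: HIT. Next use of I: step 14. Cache: [I L C]
  13. access Q: MISS. Cache: [I L C Q]
  14. access I: HIT. Next use of I: step 15. Cache: [I L C Q]
  15. access I: HIT. Next use of I: step 16. Cache: [I L C Q]
  16. access I: HIT. Next use of I: never. Cache: [I L C Q]
  17. access O: MISS, evict I (next use: never). Cache: [L C Q O]
Total: 12 hits, 5 misses, 1 evictions

Answer: 1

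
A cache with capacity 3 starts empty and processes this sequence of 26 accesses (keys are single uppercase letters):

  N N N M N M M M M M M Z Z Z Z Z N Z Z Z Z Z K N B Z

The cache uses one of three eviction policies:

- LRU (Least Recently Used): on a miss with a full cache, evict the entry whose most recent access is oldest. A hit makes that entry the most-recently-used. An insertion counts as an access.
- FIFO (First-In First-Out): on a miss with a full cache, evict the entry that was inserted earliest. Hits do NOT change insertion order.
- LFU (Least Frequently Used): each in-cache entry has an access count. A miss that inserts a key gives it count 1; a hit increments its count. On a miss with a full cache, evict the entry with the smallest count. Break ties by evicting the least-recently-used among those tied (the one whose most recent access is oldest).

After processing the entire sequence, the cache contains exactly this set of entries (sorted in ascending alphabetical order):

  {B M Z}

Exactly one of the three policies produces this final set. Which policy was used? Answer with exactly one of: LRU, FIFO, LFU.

Answer: LFU

Derivation:
Simulating under each policy and comparing final sets:
  LRU: final set = {B N Z} -> differs
  FIFO: final set = {B N Z} -> differs
  LFU: final set = {B M Z} -> MATCHES target
Only LFU produces the target set.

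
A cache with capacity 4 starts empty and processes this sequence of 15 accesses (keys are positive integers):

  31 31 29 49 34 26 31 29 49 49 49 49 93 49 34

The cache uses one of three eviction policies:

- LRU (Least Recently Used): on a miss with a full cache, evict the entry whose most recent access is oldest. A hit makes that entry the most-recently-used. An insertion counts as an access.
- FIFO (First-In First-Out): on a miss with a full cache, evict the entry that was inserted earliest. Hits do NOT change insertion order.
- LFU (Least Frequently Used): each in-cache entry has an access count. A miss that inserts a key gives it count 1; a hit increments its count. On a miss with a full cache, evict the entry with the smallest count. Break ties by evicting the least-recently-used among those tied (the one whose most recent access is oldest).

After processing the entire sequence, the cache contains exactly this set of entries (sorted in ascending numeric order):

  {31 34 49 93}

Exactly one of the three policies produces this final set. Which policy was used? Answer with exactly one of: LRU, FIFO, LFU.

Simulating under each policy and comparing final sets:
  LRU: final set = {29 34 49 93} -> differs
  FIFO: final set = {29 34 49 93} -> differs
  LFU: final set = {31 34 49 93} -> MATCHES target
Only LFU produces the target set.

Answer: LFU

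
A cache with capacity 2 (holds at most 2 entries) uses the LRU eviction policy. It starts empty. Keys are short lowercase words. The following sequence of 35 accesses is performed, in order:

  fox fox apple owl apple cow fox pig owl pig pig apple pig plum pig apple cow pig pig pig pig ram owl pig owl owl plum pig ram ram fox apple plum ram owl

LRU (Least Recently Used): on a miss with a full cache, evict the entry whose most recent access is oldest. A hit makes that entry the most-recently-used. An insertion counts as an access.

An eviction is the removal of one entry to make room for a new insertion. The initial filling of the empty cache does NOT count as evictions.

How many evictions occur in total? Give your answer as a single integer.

Answer: 21

Derivation:
LRU simulation (capacity=2):
  1. access fox: MISS. Cache (LRU->MRU): [fox]
  2. access fox: HIT. Cache (LRU->MRU): [fox]
  3. access apple: MISS. Cache (LRU->MRU): [fox apple]
  4. access owl: MISS, evict fox. Cache (LRU->MRU): [apple owl]
  5. access apple: HIT. Cache (LRU->MRU): [owl apple]
  6. access cow: MISS, evict owl. Cache (LRU->MRU): [apple cow]
  7. access fox: MISS, evict apple. Cache (LRU->MRU): [cow fox]
  8. access pig: MISS, evict cow. Cache (LRU->MRU): [fox pig]
  9. access owl: MISS, evict fox. Cache (LRU->MRU): [pig owl]
  10. access pig: HIT. Cache (LRU->MRU): [owl pig]
  11. access pig: HIT. Cache (LRU->MRU): [owl pig]
  12. access apple: MISS, evict owl. Cache (LRU->MRU): [pig apple]
  13. access pig: HIT. Cache (LRU->MRU): [apple pig]
  14. access plum: MISS, evict apple. Cache (LRU->MRU): [pig plum]
  15. access pig: HIT. Cache (LRU->MRU): [plum pig]
  16. access apple: MISS, evict plum. Cache (LRU->MRU): [pig apple]
  17. access cow: MISS, evict pig. Cache (LRU->MRU): [apple cow]
  18. access pig: MISS, evict apple. Cache (LRU->MRU): [cow pig]
  19. access pig: HIT. Cache (LRU->MRU): [cow pig]
  20. access pig: HIT. Cache (LRU->MRU): [cow pig]
  21. access pig: HIT. Cache (LRU->MRU): [cow pig]
  22. access ram: MISS, evict cow. Cache (LRU->MRU): [pig ram]
  23. access owl: MISS, evict pig. Cache (LRU->MRU): [ram owl]
  24. access pig: MISS, evict ram. Cache (LRU->MRU): [owl pig]
  25. access owl: HIT. Cache (LRU->MRU): [pig owl]
  26. access owl: HIT. Cache (LRU->MRU): [pig owl]
  27. access plum: MISS, evict pig. Cache (LRU->MRU): [owl plum]
  28. access pig: MISS, evict owl. Cache (LRU->MRU): [plum pig]
  29. access ram: MISS, evict plum. Cache (LRU->MRU): [pig ram]
  30. access ram: HIT. Cache (LRU->MRU): [pig ram]
  31. access fox: MISS, evict pig. Cache (LRU->MRU): [ram fox]
  32. access apple: MISS, evict ram. Cache (LRU->MRU): [fox apple]
  33. access plum: MISS, evict fox. Cache (LRU->MRU): [apple plum]
  34. access ram: MISS, evict apple. Cache (LRU->MRU): [plum ram]
  35. access owl: MISS, evict plum. Cache (LRU->MRU): [ram owl]
Total: 12 hits, 23 misses, 21 evictions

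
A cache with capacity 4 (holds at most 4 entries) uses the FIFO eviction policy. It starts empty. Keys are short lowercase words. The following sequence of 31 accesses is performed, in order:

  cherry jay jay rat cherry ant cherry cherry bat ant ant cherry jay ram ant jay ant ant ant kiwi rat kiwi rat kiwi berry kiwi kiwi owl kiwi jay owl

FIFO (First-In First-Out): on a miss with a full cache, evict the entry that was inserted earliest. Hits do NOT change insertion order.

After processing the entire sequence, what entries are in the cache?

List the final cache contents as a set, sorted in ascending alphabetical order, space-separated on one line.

Answer: berry jay owl rat

Derivation:
FIFO simulation (capacity=4):
  1. access cherry: MISS. Cache (old->new): [cherry]
  2. access jay: MISS. Cache (old->new): [cherry jay]
  3. access jay: HIT. Cache (old->new): [cherry jay]
  4. access rat: MISS. Cache (old->new): [cherry jay rat]
  5. access cherry: HIT. Cache (old->new): [cherry jay rat]
  6. access ant: MISS. Cache (old->new): [cherry jay rat ant]
  7. access cherry: HIT. Cache (old->new): [cherry jay rat ant]
  8. access cherry: HIT. Cache (old->new): [cherry jay rat ant]
  9. access bat: MISS, evict cherry. Cache (old->new): [jay rat ant bat]
  10. access ant: HIT. Cache (old->new): [jay rat ant bat]
  11. access ant: HIT. Cache (old->new): [jay rat ant bat]
  12. access cherry: MISS, evict jay. Cache (old->new): [rat ant bat cherry]
  13. access jay: MISS, evict rat. Cache (old->new): [ant bat cherry jay]
  14. access ram: MISS, evict ant. Cache (old->new): [bat cherry jay ram]
  15. access ant: MISS, evict bat. Cache (old->new): [cherry jay ram ant]
  16. access jay: HIT. Cache (old->new): [cherry jay ram ant]
  17. access ant: HIT. Cache (old->new): [cherry jay ram ant]
  18. access ant: HIT. Cache (old->new): [cherry jay ram ant]
  19. access ant: HIT. Cache (old->new): [cherry jay ram ant]
  20. access kiwi: MISS, evict cherry. Cache (old->new): [jay ram ant kiwi]
  21. access rat: MISS, evict jay. Cache (old->new): [ram ant kiwi rat]
  22. access kiwi: HIT. Cache (old->new): [ram ant kiwi rat]
  23. access rat: HIT. Cache (old->new): [ram ant kiwi rat]
  24. access kiwi: HIT. Cache (old->new): [ram ant kiwi rat]
  25. access berry: MISS, evict ram. Cache (old->new): [ant kiwi rat berry]
  26. access kiwi: HIT. Cache (old->new): [ant kiwi rat berry]
  27. access kiwi: HIT. Cache (old->new): [ant kiwi rat berry]
  28. access owl: MISS, evict ant. Cache (old->new): [kiwi rat berry owl]
  29. access kiwi: HIT. Cache (old->new): [kiwi rat berry owl]
  30. access jay: MISS, evict kiwi. Cache (old->new): [rat berry owl jay]
  31. access owl: HIT. Cache (old->new): [rat berry owl jay]
Total: 17 hits, 14 misses, 10 evictions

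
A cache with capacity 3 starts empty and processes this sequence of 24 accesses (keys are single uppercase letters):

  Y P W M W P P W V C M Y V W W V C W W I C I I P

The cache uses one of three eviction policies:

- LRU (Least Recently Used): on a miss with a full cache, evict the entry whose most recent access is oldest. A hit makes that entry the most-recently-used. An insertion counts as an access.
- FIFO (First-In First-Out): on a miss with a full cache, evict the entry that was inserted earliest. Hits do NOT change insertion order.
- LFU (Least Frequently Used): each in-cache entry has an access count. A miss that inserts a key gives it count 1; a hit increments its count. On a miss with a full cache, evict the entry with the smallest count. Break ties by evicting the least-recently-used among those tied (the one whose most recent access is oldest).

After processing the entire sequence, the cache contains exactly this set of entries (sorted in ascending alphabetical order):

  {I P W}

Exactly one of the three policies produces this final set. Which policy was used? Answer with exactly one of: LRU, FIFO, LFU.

Answer: LFU

Derivation:
Simulating under each policy and comparing final sets:
  LRU: final set = {C I P} -> differs
  FIFO: final set = {C I P} -> differs
  LFU: final set = {I P W} -> MATCHES target
Only LFU produces the target set.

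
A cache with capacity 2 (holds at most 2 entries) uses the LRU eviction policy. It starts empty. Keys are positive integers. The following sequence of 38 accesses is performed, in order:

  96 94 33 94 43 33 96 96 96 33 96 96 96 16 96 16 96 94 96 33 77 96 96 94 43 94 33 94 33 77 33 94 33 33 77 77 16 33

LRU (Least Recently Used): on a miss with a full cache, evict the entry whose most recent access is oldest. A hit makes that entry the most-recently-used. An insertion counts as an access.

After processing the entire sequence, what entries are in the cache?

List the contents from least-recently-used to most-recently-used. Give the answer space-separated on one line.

LRU simulation (capacity=2):
  1. access 96: MISS. Cache (LRU->MRU): [96]
  2. access 94: MISS. Cache (LRU->MRU): [96 94]
  3. access 33: MISS, evict 96. Cache (LRU->MRU): [94 33]
  4. access 94: HIT. Cache (LRU->MRU): [33 94]
  5. access 43: MISS, evict 33. Cache (LRU->MRU): [94 43]
  6. access 33: MISS, evict 94. Cache (LRU->MRU): [43 33]
  7. access 96: MISS, evict 43. Cache (LRU->MRU): [33 96]
  8. access 96: HIT. Cache (LRU->MRU): [33 96]
  9. access 96: HIT. Cache (LRU->MRU): [33 96]
  10. access 33: HIT. Cache (LRU->MRU): [96 33]
  11. access 96: HIT. Cache (LRU->MRU): [33 96]
  12. access 96: HIT. Cache (LRU->MRU): [33 96]
  13. access 96: HIT. Cache (LRU->MRU): [33 96]
  14. access 16: MISS, evict 33. Cache (LRU->MRU): [96 16]
  15. access 96: HIT. Cache (LRU->MRU): [16 96]
  16. access 16: HIT. Cache (LRU->MRU): [96 16]
  17. access 96: HIT. Cache (LRU->MRU): [16 96]
  18. access 94: MISS, evict 16. Cache (LRU->MRU): [96 94]
  19. access 96: HIT. Cache (LRU->MRU): [94 96]
  20. access 33: MISS, evict 94. Cache (LRU->MRU): [96 33]
  21. access 77: MISS, evict 96. Cache (LRU->MRU): [33 77]
  22. access 96: MISS, evict 33. Cache (LRU->MRU): [77 96]
  23. access 96: HIT. Cache (LRU->MRU): [77 96]
  24. access 94: MISS, evict 77. Cache (LRU->MRU): [96 94]
  25. access 43: MISS, evict 96. Cache (LRU->MRU): [94 43]
  26. access 94: HIT. Cache (LRU->MRU): [43 94]
  27. access 33: MISS, evict 43. Cache (LRU->MRU): [94 33]
  28. access 94: HIT. Cache (LRU->MRU): [33 94]
  29. access 33: HIT. Cache (LRU->MRU): [94 33]
  30. access 77: MISS, evict 94. Cache (LRU->MRU): [33 77]
  31. access 33: HIT. Cache (LRU->MRU): [77 33]
  32. access 94: MISS, evict 77. Cache (LRU->MRU): [33 94]
  33. access 33: HIT. Cache (LRU->MRU): [94 33]
  34. access 33: HIT. Cache (LRU->MRU): [94 33]
  35. access 77: MISS, evict 94. Cache (LRU->MRU): [33 77]
  36. access 77: HIT. Cache (LRU->MRU): [33 77]
  37. access 16: MISS, evict 33. Cache (LRU->MRU): [77 16]
  38. access 33: MISS, evict 77. Cache (LRU->MRU): [16 33]
Total: 19 hits, 19 misses, 17 evictions

Answer: 16 33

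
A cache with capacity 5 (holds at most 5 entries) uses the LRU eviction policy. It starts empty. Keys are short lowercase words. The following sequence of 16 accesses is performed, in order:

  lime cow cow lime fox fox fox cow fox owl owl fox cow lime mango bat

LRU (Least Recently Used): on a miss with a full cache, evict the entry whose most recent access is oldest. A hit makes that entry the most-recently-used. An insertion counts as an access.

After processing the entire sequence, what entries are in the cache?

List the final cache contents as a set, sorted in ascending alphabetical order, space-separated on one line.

LRU simulation (capacity=5):
  1. access lime: MISS. Cache (LRU->MRU): [lime]
  2. access cow: MISS. Cache (LRU->MRU): [lime cow]
  3. access cow: HIT. Cache (LRU->MRU): [lime cow]
  4. access lime: HIT. Cache (LRU->MRU): [cow lime]
  5. access fox: MISS. Cache (LRU->MRU): [cow lime fox]
  6. access fox: HIT. Cache (LRU->MRU): [cow lime fox]
  7. access fox: HIT. Cache (LRU->MRU): [cow lime fox]
  8. access cow: HIT. Cache (LRU->MRU): [lime fox cow]
  9. access fox: HIT. Cache (LRU->MRU): [lime cow fox]
  10. access owl: MISS. Cache (LRU->MRU): [lime cow fox owl]
  11. access owl: HIT. Cache (LRU->MRU): [lime cow fox owl]
  12. access fox: HIT. Cache (LRU->MRU): [lime cow owl fox]
  13. access cow: HIT. Cache (LRU->MRU): [lime owl fox cow]
  14. access lime: HIT. Cache (LRU->MRU): [owl fox cow lime]
  15. access mango: MISS. Cache (LRU->MRU): [owl fox cow lime mango]
  16. access bat: MISS, evict owl. Cache (LRU->MRU): [fox cow lime mango bat]
Total: 10 hits, 6 misses, 1 evictions

Answer: bat cow fox lime mango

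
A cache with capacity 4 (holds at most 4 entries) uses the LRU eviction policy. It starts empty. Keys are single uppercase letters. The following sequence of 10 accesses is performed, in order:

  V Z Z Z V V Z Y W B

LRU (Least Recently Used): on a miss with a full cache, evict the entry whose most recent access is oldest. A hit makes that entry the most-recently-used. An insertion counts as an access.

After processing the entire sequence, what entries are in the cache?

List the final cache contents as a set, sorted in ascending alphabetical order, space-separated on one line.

Answer: B W Y Z

Derivation:
LRU simulation (capacity=4):
  1. access V: MISS. Cache (LRU->MRU): [V]
  2. access Z: MISS. Cache (LRU->MRU): [V Z]
  3. access Z: HIT. Cache (LRU->MRU): [V Z]
  4. access Z: HIT. Cache (LRU->MRU): [V Z]
  5. access V: HIT. Cache (LRU->MRU): [Z V]
  6. access V: HIT. Cache (LRU->MRU): [Z V]
  7. access Z: HIT. Cache (LRU->MRU): [V Z]
  8. access Y: MISS. Cache (LRU->MRU): [V Z Y]
  9. access W: MISS. Cache (LRU->MRU): [V Z Y W]
  10. access B: MISS, evict V. Cache (LRU->MRU): [Z Y W B]
Total: 5 hits, 5 misses, 1 evictions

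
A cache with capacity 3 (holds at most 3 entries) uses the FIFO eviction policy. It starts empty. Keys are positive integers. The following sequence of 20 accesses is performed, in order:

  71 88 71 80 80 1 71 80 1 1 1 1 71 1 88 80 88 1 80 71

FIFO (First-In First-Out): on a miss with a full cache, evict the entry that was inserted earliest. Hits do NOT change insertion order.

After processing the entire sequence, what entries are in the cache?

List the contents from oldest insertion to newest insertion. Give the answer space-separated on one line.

Answer: 80 1 71

Derivation:
FIFO simulation (capacity=3):
  1. access 71: MISS. Cache (old->new): [71]
  2. access 88: MISS. Cache (old->new): [71 88]
  3. access 71: HIT. Cache (old->new): [71 88]
  4. access 80: MISS. Cache (old->new): [71 88 80]
  5. access 80: HIT. Cache (old->new): [71 88 80]
  6. access 1: MISS, evict 71. Cache (old->new): [88 80 1]
  7. access 71: MISS, evict 88. Cache (old->new): [80 1 71]
  8. access 80: HIT. Cache (old->new): [80 1 71]
  9. access 1: HIT. Cache (old->new): [80 1 71]
  10. access 1: HIT. Cache (old->new): [80 1 71]
  11. access 1: HIT. Cache (old->new): [80 1 71]
  12. access 1: HIT. Cache (old->new): [80 1 71]
  13. access 71: HIT. Cache (old->new): [80 1 71]
  14. access 1: HIT. Cache (old->new): [80 1 71]
  15. access 88: MISS, evict 80. Cache (old->new): [1 71 88]
  16. access 80: MISS, evict 1. Cache (old->new): [71 88 80]
  17. access 88: HIT. Cache (old->new): [71 88 80]
  18. access 1: MISS, evict 71. Cache (old->new): [88 80 1]
  19. access 80: HIT. Cache (old->new): [88 80 1]
  20. access 71: MISS, evict 88. Cache (old->new): [80 1 71]
Total: 11 hits, 9 misses, 6 evictions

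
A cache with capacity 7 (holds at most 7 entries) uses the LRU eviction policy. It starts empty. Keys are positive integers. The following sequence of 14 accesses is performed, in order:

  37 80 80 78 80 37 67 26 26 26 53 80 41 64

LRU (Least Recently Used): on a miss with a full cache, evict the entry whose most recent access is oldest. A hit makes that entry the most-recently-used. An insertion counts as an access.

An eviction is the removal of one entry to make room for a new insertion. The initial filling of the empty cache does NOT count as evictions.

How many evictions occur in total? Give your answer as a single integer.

LRU simulation (capacity=7):
  1. access 37: MISS. Cache (LRU->MRU): [37]
  2. access 80: MISS. Cache (LRU->MRU): [37 80]
  3. access 80: HIT. Cache (LRU->MRU): [37 80]
  4. access 78: MISS. Cache (LRU->MRU): [37 80 78]
  5. access 80: HIT. Cache (LRU->MRU): [37 78 80]
  6. access 37: HIT. Cache (LRU->MRU): [78 80 37]
  7. access 67: MISS. Cache (LRU->MRU): [78 80 37 67]
  8. access 26: MISS. Cache (LRU->MRU): [78 80 37 67 26]
  9. access 26: HIT. Cache (LRU->MRU): [78 80 37 67 26]
  10. access 26: HIT. Cache (LRU->MRU): [78 80 37 67 26]
  11. access 53: MISS. Cache (LRU->MRU): [78 80 37 67 26 53]
  12. access 80: HIT. Cache (LRU->MRU): [78 37 67 26 53 80]
  13. access 41: MISS. Cache (LRU->MRU): [78 37 67 26 53 80 41]
  14. access 64: MISS, evict 78. Cache (LRU->MRU): [37 67 26 53 80 41 64]
Total: 6 hits, 8 misses, 1 evictions

Answer: 1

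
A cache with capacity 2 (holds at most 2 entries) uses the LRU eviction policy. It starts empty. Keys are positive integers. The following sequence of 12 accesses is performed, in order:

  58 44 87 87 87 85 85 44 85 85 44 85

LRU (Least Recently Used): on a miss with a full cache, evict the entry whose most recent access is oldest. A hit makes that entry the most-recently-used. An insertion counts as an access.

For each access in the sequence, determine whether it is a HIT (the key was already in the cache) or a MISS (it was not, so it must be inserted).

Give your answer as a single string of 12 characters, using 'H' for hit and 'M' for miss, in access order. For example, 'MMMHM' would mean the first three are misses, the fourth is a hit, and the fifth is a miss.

LRU simulation (capacity=2):
  1. access 58: MISS. Cache (LRU->MRU): [58]
  2. access 44: MISS. Cache (LRU->MRU): [58 44]
  3. access 87: MISS, evict 58. Cache (LRU->MRU): [44 87]
  4. access 87: HIT. Cache (LRU->MRU): [44 87]
  5. access 87: HIT. Cache (LRU->MRU): [44 87]
  6. access 85: MISS, evict 44. Cache (LRU->MRU): [87 85]
  7. access 85: HIT. Cache (LRU->MRU): [87 85]
  8. access 44: MISS, evict 87. Cache (LRU->MRU): [85 44]
  9. access 85: HIT. Cache (LRU->MRU): [44 85]
  10. access 85: HIT. Cache (LRU->MRU): [44 85]
  11. access 44: HIT. Cache (LRU->MRU): [85 44]
  12. access 85: HIT. Cache (LRU->MRU): [44 85]
Total: 7 hits, 5 misses, 3 evictions

Answer: MMMHHMHMHHHH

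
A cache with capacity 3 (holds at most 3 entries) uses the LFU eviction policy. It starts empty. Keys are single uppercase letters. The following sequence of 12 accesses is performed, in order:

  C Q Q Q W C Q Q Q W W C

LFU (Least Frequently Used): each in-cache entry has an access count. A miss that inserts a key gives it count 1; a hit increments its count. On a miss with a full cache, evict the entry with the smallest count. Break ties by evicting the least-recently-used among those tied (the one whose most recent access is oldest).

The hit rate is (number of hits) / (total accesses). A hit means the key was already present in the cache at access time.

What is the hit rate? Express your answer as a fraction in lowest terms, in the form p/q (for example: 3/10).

LFU simulation (capacity=3):
  1. access C: MISS. Cache: [C(c=1)]
  2. access Q: MISS. Cache: [C(c=1) Q(c=1)]
  3. access Q: HIT, count now 2. Cache: [C(c=1) Q(c=2)]
  4. access Q: HIT, count now 3. Cache: [C(c=1) Q(c=3)]
  5. access W: MISS. Cache: [C(c=1) W(c=1) Q(c=3)]
  6. access C: HIT, count now 2. Cache: [W(c=1) C(c=2) Q(c=3)]
  7. access Q: HIT, count now 4. Cache: [W(c=1) C(c=2) Q(c=4)]
  8. access Q: HIT, count now 5. Cache: [W(c=1) C(c=2) Q(c=5)]
  9. access Q: HIT, count now 6. Cache: [W(c=1) C(c=2) Q(c=6)]
  10. access W: HIT, count now 2. Cache: [C(c=2) W(c=2) Q(c=6)]
  11. access W: HIT, count now 3. Cache: [C(c=2) W(c=3) Q(c=6)]
  12. access C: HIT, count now 3. Cache: [W(c=3) C(c=3) Q(c=6)]
Total: 9 hits, 3 misses, 0 evictions

Hit rate = 9/12 = 3/4

Answer: 3/4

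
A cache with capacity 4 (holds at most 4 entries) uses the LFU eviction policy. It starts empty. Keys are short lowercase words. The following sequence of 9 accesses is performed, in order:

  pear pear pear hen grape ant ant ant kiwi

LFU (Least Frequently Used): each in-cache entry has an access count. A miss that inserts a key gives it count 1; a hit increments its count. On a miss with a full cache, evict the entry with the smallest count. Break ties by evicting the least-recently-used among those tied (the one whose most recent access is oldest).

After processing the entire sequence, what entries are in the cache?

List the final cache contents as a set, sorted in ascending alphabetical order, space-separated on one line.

LFU simulation (capacity=4):
  1. access pear: MISS. Cache: [pear(c=1)]
  2. access pear: HIT, count now 2. Cache: [pear(c=2)]
  3. access pear: HIT, count now 3. Cache: [pear(c=3)]
  4. access hen: MISS. Cache: [hen(c=1) pear(c=3)]
  5. access grape: MISS. Cache: [hen(c=1) grape(c=1) pear(c=3)]
  6. access ant: MISS. Cache: [hen(c=1) grape(c=1) ant(c=1) pear(c=3)]
  7. access ant: HIT, count now 2. Cache: [hen(c=1) grape(c=1) ant(c=2) pear(c=3)]
  8. access ant: HIT, count now 3. Cache: [hen(c=1) grape(c=1) pear(c=3) ant(c=3)]
  9. access kiwi: MISS, evict hen(c=1). Cache: [grape(c=1) kiwi(c=1) pear(c=3) ant(c=3)]
Total: 4 hits, 5 misses, 1 evictions

Answer: ant grape kiwi pear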